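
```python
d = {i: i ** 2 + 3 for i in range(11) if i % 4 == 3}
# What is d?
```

{3: 12, 7: 52}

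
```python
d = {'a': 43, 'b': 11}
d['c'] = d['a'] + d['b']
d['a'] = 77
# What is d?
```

After line 1: d = {'a': 43, 'b': 11}
After line 2 (d['c'] = 43 + 11): d = {'a': 43, 'b': 11, 'c': 54}
After line 3: d = {'a': 77, 'b': 11, 'c': 54}

{'a': 77, 'b': 11, 'c': 54}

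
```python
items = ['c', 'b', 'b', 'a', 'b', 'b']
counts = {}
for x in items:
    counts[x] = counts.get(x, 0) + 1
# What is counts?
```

Initial: counts = {}, items = ['c', 'b', 'b', 'a', 'b', 'b']
See 'c': counts = {'c': 1}
See 'b': counts = {'c': 1, 'b': 1}
See 'b': counts = {'c': 1, 'b': 2}
See 'a': counts = {'c': 1, 'b': 2, 'a': 1}
See 'b': counts = {'c': 1, 'b': 3, 'a': 1}
See 'b': counts = {'c': 1, 'b': 4, 'a': 1}

{'c': 1, 'b': 4, 'a': 1}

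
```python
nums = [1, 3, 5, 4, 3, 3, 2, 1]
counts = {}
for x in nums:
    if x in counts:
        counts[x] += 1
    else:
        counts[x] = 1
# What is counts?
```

Initial: counts = {}, nums = [1, 3, 5, 4, 3, 3, 2, 1]
See 1: counts = {1: 1}
See 3: counts = {1: 1, 3: 1}
See 5: counts = {1: 1, 3: 1, 5: 1}
See 4: counts = {1: 1, 3: 1, 5: 1, 4: 1}
See 3: counts = {1: 1, 3: 2, 5: 1, 4: 1}
See 3: counts = {1: 1, 3: 3, 5: 1, 4: 1}
See 2: counts = {1: 1, 3: 3, 5: 1, 4: 1, 2: 1}
See 1: counts = {1: 2, 3: 3, 5: 1, 4: 1, 2: 1}

{1: 2, 3: 3, 5: 1, 4: 1, 2: 1}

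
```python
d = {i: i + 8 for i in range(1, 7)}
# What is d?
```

{1: 9, 2: 10, 3: 11, 4: 12, 5: 13, 6: 14}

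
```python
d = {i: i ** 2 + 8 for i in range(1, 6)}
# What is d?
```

{1: 9, 2: 12, 3: 17, 4: 24, 5: 33}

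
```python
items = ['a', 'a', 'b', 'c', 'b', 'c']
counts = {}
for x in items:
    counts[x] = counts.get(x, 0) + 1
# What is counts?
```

Initial: counts = {}, items = ['a', 'a', 'b', 'c', 'b', 'c']
See 'a': counts = {'a': 1}
See 'a': counts = {'a': 2}
See 'b': counts = {'a': 2, 'b': 1}
See 'c': counts = {'a': 2, 'b': 1, 'c': 1}
See 'b': counts = {'a': 2, 'b': 2, 'c': 1}
See 'c': counts = {'a': 2, 'b': 2, 'c': 2}

{'a': 2, 'b': 2, 'c': 2}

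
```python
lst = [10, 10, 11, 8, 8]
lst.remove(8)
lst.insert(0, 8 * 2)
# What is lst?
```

After line 1: lst = [10, 10, 11, 8, 8]
After line 2 (remove first 8): lst = [10, 10, 11, 8]
After line 3 (insert 16 at index 0): lst = [16, 10, 10, 11, 8]

[16, 10, 10, 11, 8]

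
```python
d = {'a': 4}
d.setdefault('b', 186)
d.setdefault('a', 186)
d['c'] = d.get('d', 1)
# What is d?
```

After line 1: d = {'a': 4}
After line 2 (setdefault adds 'b'=186): d = {'a': 4, 'b': 186}
After line 3 (setdefault 'a' no-op, already exists): d = {'a': 4, 'b': 186}
After line 4 (get('d', 1) returns default since 'd' not in d): d = {'a': 4, 'b': 186, 'c': 1}

{'a': 4, 'b': 186, 'c': 1}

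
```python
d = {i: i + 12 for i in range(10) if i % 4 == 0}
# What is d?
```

{0: 12, 4: 16, 8: 20}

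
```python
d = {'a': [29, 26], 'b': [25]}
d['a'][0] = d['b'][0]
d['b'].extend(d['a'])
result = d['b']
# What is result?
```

After line 1: d = {'a': [29, 26], 'b': [25]}
After line 2 (a[0] = b[0] = 25): d = {'a': [25, 26], 'b': [25]}
After line 3 (b.extend(a) appends [25, 26]): d = {'a': [25, 26], 'b': [25, 25, 26]}
After line 4: result = d['b'] = [25, 25, 26]

[25, 25, 26]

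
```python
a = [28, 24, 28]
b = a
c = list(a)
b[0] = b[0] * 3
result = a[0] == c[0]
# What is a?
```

After line 1: a = [28, 24, 28]
After line 2 (b = a, alias): a = [28, 24, 28], b = [28, 24, 28]
After line 3 (c = list(a) is a copy, new object): c = [28, 24, 28]
After line 4 (b[0] = 28 * 3 = 84; mutates shared a/b): a = b = [84, 24, 28], c = [28, 24, 28]
After line 5 (a[0] = 84, c[0] = 28; result = False)

[84, 24, 28]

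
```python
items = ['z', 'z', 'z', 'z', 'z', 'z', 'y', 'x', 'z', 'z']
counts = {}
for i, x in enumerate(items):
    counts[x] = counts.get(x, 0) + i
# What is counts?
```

Initial: counts = {}, items = ['z', 'z', 'z', 'z', 'z', 'z', 'y', 'x', 'z', 'z']
i=0, x='z': counts = {'z': 0}
i=1, x='z': counts = {'z': 1}
i=2, x='z': counts = {'z': 3}
i=3, x='z': counts = {'z': 6}
i=4, x='z': counts = {'z': 10}
i=5, x='z': counts = {'z': 15}
i=6, x='y': counts = {'z': 15, 'y': 6}
i=7, x='x': counts = {'z': 15, 'y': 6, 'x': 7}
i=8, x='z': counts = {'z': 23, 'y': 6, 'x': 7}
i=9, x='z': counts = {'z': 32, 'y': 6, 'x': 7}

{'z': 32, 'y': 6, 'x': 7}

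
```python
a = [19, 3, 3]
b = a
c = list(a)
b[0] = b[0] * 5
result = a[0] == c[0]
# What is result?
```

After line 1: a = [19, 3, 3]
After line 2 (b = a, alias): a = [19, 3, 3], b = [19, 3, 3]
After line 3 (c = list(a) is a copy, new object): c = [19, 3, 3]
After line 4 (b[0] = 19 * 5 = 95; mutates shared a/b): a = b = [95, 3, 3], c = [19, 3, 3]
After line 5 (a[0] = 95, c[0] = 19; result = False)

False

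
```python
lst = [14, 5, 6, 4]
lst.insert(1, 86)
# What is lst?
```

[14, 86, 5, 6, 4]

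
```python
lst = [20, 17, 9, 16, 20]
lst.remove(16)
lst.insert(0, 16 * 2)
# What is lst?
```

After line 1: lst = [20, 17, 9, 16, 20]
After line 2 (remove first 16): lst = [20, 17, 9, 20]
After line 3 (insert 32 at index 0): lst = [32, 20, 17, 9, 20]

[32, 20, 17, 9, 20]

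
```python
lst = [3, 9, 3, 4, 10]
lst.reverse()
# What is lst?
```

[10, 4, 3, 9, 3]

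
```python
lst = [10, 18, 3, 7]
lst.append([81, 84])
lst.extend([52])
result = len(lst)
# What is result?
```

After line 1: lst = [10, 18, 3, 7]
After line 2 (append adds [81, 84] as single element): lst = [10, 18, 3, 7, [81, 84]]
After line 3 (extend unpacks [52], adds 52): lst = [10, 18, 3, 7, [81, 84], 52]
After line 4: result = len(lst) = 6

6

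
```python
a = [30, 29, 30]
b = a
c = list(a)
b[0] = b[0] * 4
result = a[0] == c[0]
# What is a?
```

After line 1: a = [30, 29, 30]
After line 2 (b = a, alias): a = [30, 29, 30], b = [30, 29, 30]
After line 3 (c = list(a) is a copy, new object): c = [30, 29, 30]
After line 4 (b[0] = 30 * 4 = 120; mutates shared a/b): a = b = [120, 29, 30], c = [30, 29, 30]
After line 5 (a[0] = 120, c[0] = 30; result = False)

[120, 29, 30]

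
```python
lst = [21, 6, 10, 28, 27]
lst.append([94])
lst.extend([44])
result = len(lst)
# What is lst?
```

After line 1: lst = [21, 6, 10, 28, 27]
After line 2 (append adds [94] as single element): lst = [21, 6, 10, 28, 27, [94]]
After line 3 (extend unpacks [44], adds 44): lst = [21, 6, 10, 28, 27, [94], 44]
After line 4: result = len(lst) = 7

[21, 6, 10, 28, 27, [94], 44]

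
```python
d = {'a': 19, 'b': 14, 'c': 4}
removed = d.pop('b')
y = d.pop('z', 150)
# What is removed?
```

After line 1: d = {'a': 19, 'b': 14, 'c': 4}
After line 2 (pop 'b' returns 14): d = {'a': 19, 'c': 4}, removed = 14
After line 3 (pop 'z' missing, returns default 150): d = {'a': 19, 'c': 4}, y = 150

14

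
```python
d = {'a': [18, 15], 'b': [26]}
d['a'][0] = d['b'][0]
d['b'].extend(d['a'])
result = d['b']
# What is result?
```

After line 1: d = {'a': [18, 15], 'b': [26]}
After line 2 (a[0] = b[0] = 26): d = {'a': [26, 15], 'b': [26]}
After line 3 (b.extend(a) appends [26, 15]): d = {'a': [26, 15], 'b': [26, 26, 15]}
After line 4: result = d['b'] = [26, 26, 15]

[26, 26, 15]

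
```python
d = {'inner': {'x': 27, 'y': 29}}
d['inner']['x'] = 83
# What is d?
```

After line 1: d = {'inner': {'x': 27, 'y': 29}}
After line 2 (inner x overwritten): d = {'inner': {'x': 83, 'y': 29}}

{'inner': {'x': 83, 'y': 29}}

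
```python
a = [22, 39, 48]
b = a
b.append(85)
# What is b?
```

After line 1: a = [22, 39, 48]
After line 2 (b = a is an alias, same object): a = [22, 39, 48], b = [22, 39, 48]
After line 3 (b.append mutates the shared list): a = [22, 39, 48, 85], b = [22, 39, 48, 85]

[22, 39, 48, 85]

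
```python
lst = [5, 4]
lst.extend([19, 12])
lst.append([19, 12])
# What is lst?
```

After line 1: lst = [5, 4]
After line 2 (extend unpacks [19, 12]): lst = [5, 4, 19, 12]
After line 3 (append adds [19, 12] as single element): lst = [5, 4, 19, 12, [19, 12]]

[5, 4, 19, 12, [19, 12]]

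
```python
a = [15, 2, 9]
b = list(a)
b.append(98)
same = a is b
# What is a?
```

After line 1: a = [15, 2, 9]
After line 2 (b = list(a) is a shallow copy, new object): a = [15, 2, 9], b = [15, 2, 9]
After line 3 (append only mutates b): a = [15, 2, 9], b = [15, 2, 9, 98]
After line 4 (same = a is b; different objects -> False): same = False

[15, 2, 9]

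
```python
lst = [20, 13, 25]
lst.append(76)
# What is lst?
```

[20, 13, 25, 76]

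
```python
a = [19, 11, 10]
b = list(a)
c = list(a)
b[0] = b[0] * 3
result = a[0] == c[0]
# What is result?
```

After line 1: a = [19, 11, 10]
After line 2 (b = list(a), copy): a = [19, 11, 10], b = [19, 11, 10]
After line 3 (c = list(a) is a copy, new object): c = [19, 11, 10]
After line 4 (b[0] = 19 * 3 = 57; only b mutates (copy)): a = [19, 11, 10], b = [57, 11, 10], c = [19, 11, 10]
After line 5 (a[0] = 19, c[0] = 19; result = True)

True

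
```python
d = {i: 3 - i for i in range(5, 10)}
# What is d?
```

{5: -2, 6: -3, 7: -4, 8: -5, 9: -6}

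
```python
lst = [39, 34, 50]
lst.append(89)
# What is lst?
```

[39, 34, 50, 89]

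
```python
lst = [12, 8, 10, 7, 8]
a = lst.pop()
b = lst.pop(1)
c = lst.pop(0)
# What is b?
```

After line 1: lst = [12, 8, 10, 7, 8]
After line 2 (pop() -> a = 8): lst = [12, 8, 10, 7]
After line 3 (pop(1) -> b = 8): lst = [12, 10, 7]
After line 4 (pop(0) -> c = 12): lst = [10, 7]

8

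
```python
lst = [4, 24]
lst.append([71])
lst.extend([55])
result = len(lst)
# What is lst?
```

After line 1: lst = [4, 24]
After line 2 (append adds [71] as single element): lst = [4, 24, [71]]
After line 3 (extend unpacks [55], adds 55): lst = [4, 24, [71], 55]
After line 4: result = len(lst) = 4

[4, 24, [71], 55]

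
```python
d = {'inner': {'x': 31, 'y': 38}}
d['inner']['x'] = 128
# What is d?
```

After line 1: d = {'inner': {'x': 31, 'y': 38}}
After line 2 (inner x overwritten): d = {'inner': {'x': 128, 'y': 38}}

{'inner': {'x': 128, 'y': 38}}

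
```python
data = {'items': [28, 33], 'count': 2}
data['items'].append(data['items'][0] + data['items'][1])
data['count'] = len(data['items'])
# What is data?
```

After line 1: data = {'items': [28, 33], 'count': 2}
After line 2 (append 28 + 33 = 61): data = {'items': [28, 33, 61], 'count': 2}
After line 3 (count = len(items) = 3): data = {'items': [28, 33, 61], 'count': 3}

{'items': [28, 33, 61], 'count': 3}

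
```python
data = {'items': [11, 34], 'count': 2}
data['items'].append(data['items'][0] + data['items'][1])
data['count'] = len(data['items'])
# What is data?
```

After line 1: data = {'items': [11, 34], 'count': 2}
After line 2 (append 11 + 34 = 45): data = {'items': [11, 34, 45], 'count': 2}
After line 3 (count = len(items) = 3): data = {'items': [11, 34, 45], 'count': 3}

{'items': [11, 34, 45], 'count': 3}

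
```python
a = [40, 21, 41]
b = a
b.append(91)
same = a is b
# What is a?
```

After line 1: a = [40, 21, 41]
After line 2 (b = a is an alias, same object): a = [40, 21, 41], b = [40, 21, 41]
After line 3 (b.append mutates the shared list): a = [40, 21, 41, 91], b = [40, 21, 41, 91]
After line 4 (same = a is b; same object -> True): same = True

[40, 21, 41, 91]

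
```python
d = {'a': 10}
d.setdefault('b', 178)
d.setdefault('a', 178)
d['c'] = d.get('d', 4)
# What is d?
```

After line 1: d = {'a': 10}
After line 2 (setdefault adds 'b'=178): d = {'a': 10, 'b': 178}
After line 3 (setdefault 'a' no-op, already exists): d = {'a': 10, 'b': 178}
After line 4 (get('d', 4) returns default since 'd' not in d): d = {'a': 10, 'b': 178, 'c': 4}

{'a': 10, 'b': 178, 'c': 4}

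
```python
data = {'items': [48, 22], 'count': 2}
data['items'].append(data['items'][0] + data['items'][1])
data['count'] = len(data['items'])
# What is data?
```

After line 1: data = {'items': [48, 22], 'count': 2}
After line 2 (append 48 + 22 = 70): data = {'items': [48, 22, 70], 'count': 2}
After line 3 (count = len(items) = 3): data = {'items': [48, 22, 70], 'count': 3}

{'items': [48, 22, 70], 'count': 3}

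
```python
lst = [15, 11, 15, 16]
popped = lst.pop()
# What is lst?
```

[15, 11, 15]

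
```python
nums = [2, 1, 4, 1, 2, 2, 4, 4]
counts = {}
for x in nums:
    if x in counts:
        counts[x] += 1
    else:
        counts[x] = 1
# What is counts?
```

Initial: counts = {}, nums = [2, 1, 4, 1, 2, 2, 4, 4]
See 2: counts = {2: 1}
See 1: counts = {2: 1, 1: 1}
See 4: counts = {2: 1, 1: 1, 4: 1}
See 1: counts = {2: 1, 1: 2, 4: 1}
See 2: counts = {2: 2, 1: 2, 4: 1}
See 2: counts = {2: 3, 1: 2, 4: 1}
See 4: counts = {2: 3, 1: 2, 4: 2}
See 4: counts = {2: 3, 1: 2, 4: 3}

{2: 3, 1: 2, 4: 3}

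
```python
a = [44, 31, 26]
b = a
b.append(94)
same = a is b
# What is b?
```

After line 1: a = [44, 31, 26]
After line 2 (b = a is an alias, same object): a = [44, 31, 26], b = [44, 31, 26]
After line 3 (b.append mutates the shared list): a = [44, 31, 26, 94], b = [44, 31, 26, 94]
After line 4 (same = a is b; same object -> True): same = True

[44, 31, 26, 94]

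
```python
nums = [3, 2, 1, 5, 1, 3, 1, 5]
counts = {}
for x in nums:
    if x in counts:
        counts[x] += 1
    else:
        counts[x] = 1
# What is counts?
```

Initial: counts = {}, nums = [3, 2, 1, 5, 1, 3, 1, 5]
See 3: counts = {3: 1}
See 2: counts = {3: 1, 2: 1}
See 1: counts = {3: 1, 2: 1, 1: 1}
See 5: counts = {3: 1, 2: 1, 1: 1, 5: 1}
See 1: counts = {3: 1, 2: 1, 1: 2, 5: 1}
See 3: counts = {3: 2, 2: 1, 1: 2, 5: 1}
See 1: counts = {3: 2, 2: 1, 1: 3, 5: 1}
See 5: counts = {3: 2, 2: 1, 1: 3, 5: 2}

{3: 2, 2: 1, 1: 3, 5: 2}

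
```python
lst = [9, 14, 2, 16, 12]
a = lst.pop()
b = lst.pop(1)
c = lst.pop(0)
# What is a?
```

After line 1: lst = [9, 14, 2, 16, 12]
After line 2 (pop() -> a = 12): lst = [9, 14, 2, 16]
After line 3 (pop(1) -> b = 14): lst = [9, 2, 16]
After line 4 (pop(0) -> c = 9): lst = [2, 16]

12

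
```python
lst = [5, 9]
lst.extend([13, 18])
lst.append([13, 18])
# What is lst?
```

After line 1: lst = [5, 9]
After line 2 (extend unpacks [13, 18]): lst = [5, 9, 13, 18]
After line 3 (append adds [13, 18] as single element): lst = [5, 9, 13, 18, [13, 18]]

[5, 9, 13, 18, [13, 18]]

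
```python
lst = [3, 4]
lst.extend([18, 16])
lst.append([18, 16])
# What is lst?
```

After line 1: lst = [3, 4]
After line 2 (extend unpacks [18, 16]): lst = [3, 4, 18, 16]
After line 3 (append adds [18, 16] as single element): lst = [3, 4, 18, 16, [18, 16]]

[3, 4, 18, 16, [18, 16]]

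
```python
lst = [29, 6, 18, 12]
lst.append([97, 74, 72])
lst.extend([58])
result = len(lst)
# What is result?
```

After line 1: lst = [29, 6, 18, 12]
After line 2 (append adds [97, 74, 72] as single element): lst = [29, 6, 18, 12, [97, 74, 72]]
After line 3 (extend unpacks [58], adds 58): lst = [29, 6, 18, 12, [97, 74, 72], 58]
After line 4: result = len(lst) = 6

6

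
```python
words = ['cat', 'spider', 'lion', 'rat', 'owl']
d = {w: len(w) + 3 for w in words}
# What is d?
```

{'cat': 6, 'spider': 9, 'lion': 7, 'rat': 6, 'owl': 6}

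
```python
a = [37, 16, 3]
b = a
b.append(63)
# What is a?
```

After line 1: a = [37, 16, 3]
After line 2 (b = a is an alias, same object): a = [37, 16, 3], b = [37, 16, 3]
After line 3 (b.append mutates the shared list): a = [37, 16, 3, 63], b = [37, 16, 3, 63]

[37, 16, 3, 63]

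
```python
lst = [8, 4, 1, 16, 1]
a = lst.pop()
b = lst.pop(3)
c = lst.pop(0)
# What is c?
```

After line 1: lst = [8, 4, 1, 16, 1]
After line 2 (pop() -> a = 1): lst = [8, 4, 1, 16]
After line 3 (pop(3) -> b = 16): lst = [8, 4, 1]
After line 4 (pop(0) -> c = 8): lst = [4, 1]

8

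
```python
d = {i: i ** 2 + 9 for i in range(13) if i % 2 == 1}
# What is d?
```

{1: 10, 3: 18, 5: 34, 7: 58, 9: 90, 11: 130}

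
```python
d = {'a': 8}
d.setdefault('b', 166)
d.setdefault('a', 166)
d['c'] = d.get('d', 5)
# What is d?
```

After line 1: d = {'a': 8}
After line 2 (setdefault adds 'b'=166): d = {'a': 8, 'b': 166}
After line 3 (setdefault 'a' no-op, already exists): d = {'a': 8, 'b': 166}
After line 4 (get('d', 5) returns default since 'd' not in d): d = {'a': 8, 'b': 166, 'c': 5}

{'a': 8, 'b': 166, 'c': 5}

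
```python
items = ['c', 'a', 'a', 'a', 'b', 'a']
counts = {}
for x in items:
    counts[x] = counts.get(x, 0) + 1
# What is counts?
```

Initial: counts = {}, items = ['c', 'a', 'a', 'a', 'b', 'a']
See 'c': counts = {'c': 1}
See 'a': counts = {'c': 1, 'a': 1}
See 'a': counts = {'c': 1, 'a': 2}
See 'a': counts = {'c': 1, 'a': 3}
See 'b': counts = {'c': 1, 'a': 3, 'b': 1}
See 'a': counts = {'c': 1, 'a': 4, 'b': 1}

{'c': 1, 'a': 4, 'b': 1}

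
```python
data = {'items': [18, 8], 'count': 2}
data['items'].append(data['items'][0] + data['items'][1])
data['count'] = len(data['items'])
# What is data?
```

After line 1: data = {'items': [18, 8], 'count': 2}
After line 2 (append 18 + 8 = 26): data = {'items': [18, 8, 26], 'count': 2}
After line 3 (count = len(items) = 3): data = {'items': [18, 8, 26], 'count': 3}

{'items': [18, 8, 26], 'count': 3}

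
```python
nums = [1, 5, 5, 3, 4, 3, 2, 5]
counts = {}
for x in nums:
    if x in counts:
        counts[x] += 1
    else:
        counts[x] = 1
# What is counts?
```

Initial: counts = {}, nums = [1, 5, 5, 3, 4, 3, 2, 5]
See 1: counts = {1: 1}
See 5: counts = {1: 1, 5: 1}
See 5: counts = {1: 1, 5: 2}
See 3: counts = {1: 1, 5: 2, 3: 1}
See 4: counts = {1: 1, 5: 2, 3: 1, 4: 1}
See 3: counts = {1: 1, 5: 2, 3: 2, 4: 1}
See 2: counts = {1: 1, 5: 2, 3: 2, 4: 1, 2: 1}
See 5: counts = {1: 1, 5: 3, 3: 2, 4: 1, 2: 1}

{1: 1, 5: 3, 3: 2, 4: 1, 2: 1}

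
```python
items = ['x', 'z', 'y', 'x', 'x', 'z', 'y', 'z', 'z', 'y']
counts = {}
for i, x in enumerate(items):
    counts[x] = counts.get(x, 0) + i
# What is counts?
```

Initial: counts = {}, items = ['x', 'z', 'y', 'x', 'x', 'z', 'y', 'z', 'z', 'y']
i=0, x='x': counts = {'x': 0}
i=1, x='z': counts = {'x': 0, 'z': 1}
i=2, x='y': counts = {'x': 0, 'z': 1, 'y': 2}
i=3, x='x': counts = {'x': 3, 'z': 1, 'y': 2}
i=4, x='x': counts = {'x': 7, 'z': 1, 'y': 2}
i=5, x='z': counts = {'x': 7, 'z': 6, 'y': 2}
i=6, x='y': counts = {'x': 7, 'z': 6, 'y': 8}
i=7, x='z': counts = {'x': 7, 'z': 13, 'y': 8}
i=8, x='z': counts = {'x': 7, 'z': 21, 'y': 8}
i=9, x='y': counts = {'x': 7, 'z': 21, 'y': 17}

{'x': 7, 'z': 21, 'y': 17}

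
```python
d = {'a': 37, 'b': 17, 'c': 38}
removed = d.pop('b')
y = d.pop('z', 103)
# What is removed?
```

After line 1: d = {'a': 37, 'b': 17, 'c': 38}
After line 2 (pop 'b' returns 17): d = {'a': 37, 'c': 38}, removed = 17
After line 3 (pop 'z' missing, returns default 103): d = {'a': 37, 'c': 38}, y = 103

17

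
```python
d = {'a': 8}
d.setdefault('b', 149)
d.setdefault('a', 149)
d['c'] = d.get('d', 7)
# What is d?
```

After line 1: d = {'a': 8}
After line 2 (setdefault adds 'b'=149): d = {'a': 8, 'b': 149}
After line 3 (setdefault 'a' no-op, already exists): d = {'a': 8, 'b': 149}
After line 4 (get('d', 7) returns default since 'd' not in d): d = {'a': 8, 'b': 149, 'c': 7}

{'a': 8, 'b': 149, 'c': 7}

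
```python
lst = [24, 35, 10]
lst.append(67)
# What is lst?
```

[24, 35, 10, 67]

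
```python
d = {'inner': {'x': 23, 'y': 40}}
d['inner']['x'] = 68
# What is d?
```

After line 1: d = {'inner': {'x': 23, 'y': 40}}
After line 2 (inner x overwritten): d = {'inner': {'x': 68, 'y': 40}}

{'inner': {'x': 68, 'y': 40}}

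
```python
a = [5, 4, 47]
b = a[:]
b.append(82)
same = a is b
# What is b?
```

After line 1: a = [5, 4, 47]
After line 2 (b = a[:] is a shallow copy, new object): a = [5, 4, 47], b = [5, 4, 47]
After line 3 (append only mutates b): a = [5, 4, 47], b = [5, 4, 47, 82]
After line 4 (same = a is b; different objects -> False): same = False

[5, 4, 47, 82]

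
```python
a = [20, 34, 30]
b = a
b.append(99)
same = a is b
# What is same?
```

After line 1: a = [20, 34, 30]
After line 2 (b = a is an alias, same object): a = [20, 34, 30], b = [20, 34, 30]
After line 3 (b.append mutates the shared list): a = [20, 34, 30, 99], b = [20, 34, 30, 99]
After line 4 (same = a is b; same object -> True): same = True

True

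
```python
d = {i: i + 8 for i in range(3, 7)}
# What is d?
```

{3: 11, 4: 12, 5: 13, 6: 14}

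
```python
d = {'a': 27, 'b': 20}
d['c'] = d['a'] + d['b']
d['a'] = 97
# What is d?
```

After line 1: d = {'a': 27, 'b': 20}
After line 2 (d['c'] = 27 + 20): d = {'a': 27, 'b': 20, 'c': 47}
After line 3: d = {'a': 97, 'b': 20, 'c': 47}

{'a': 97, 'b': 20, 'c': 47}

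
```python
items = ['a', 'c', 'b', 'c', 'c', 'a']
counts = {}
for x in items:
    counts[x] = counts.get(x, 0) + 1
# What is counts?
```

Initial: counts = {}, items = ['a', 'c', 'b', 'c', 'c', 'a']
See 'a': counts = {'a': 1}
See 'c': counts = {'a': 1, 'c': 1}
See 'b': counts = {'a': 1, 'c': 1, 'b': 1}
See 'c': counts = {'a': 1, 'c': 2, 'b': 1}
See 'c': counts = {'a': 1, 'c': 3, 'b': 1}
See 'a': counts = {'a': 2, 'c': 3, 'b': 1}

{'a': 2, 'c': 3, 'b': 1}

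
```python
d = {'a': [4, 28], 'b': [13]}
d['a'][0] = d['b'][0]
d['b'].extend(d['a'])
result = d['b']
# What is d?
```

After line 1: d = {'a': [4, 28], 'b': [13]}
After line 2 (a[0] = b[0] = 13): d = {'a': [13, 28], 'b': [13]}
After line 3 (b.extend(a) appends [13, 28]): d = {'a': [13, 28], 'b': [13, 13, 28]}
After line 4: result = d['b'] = [13, 13, 28]

{'a': [13, 28], 'b': [13, 13, 28]}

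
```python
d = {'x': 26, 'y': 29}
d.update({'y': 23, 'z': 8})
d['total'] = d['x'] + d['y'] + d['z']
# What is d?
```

After line 1: d = {'x': 26, 'y': 29}
After line 2 (y overwritten, z added): d = {'x': 26, 'y': 23, 'z': 8}
After line 3 (total = 26 + 23 + 8 = 57): d = {'x': 26, 'y': 23, 'z': 8, 'total': 57}

{'x': 26, 'y': 23, 'z': 8, 'total': 57}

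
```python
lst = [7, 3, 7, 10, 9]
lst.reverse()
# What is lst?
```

[9, 10, 7, 3, 7]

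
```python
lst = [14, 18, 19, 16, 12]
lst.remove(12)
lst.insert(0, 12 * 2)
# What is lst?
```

After line 1: lst = [14, 18, 19, 16, 12]
After line 2 (remove first 12): lst = [14, 18, 19, 16]
After line 3 (insert 24 at index 0): lst = [24, 14, 18, 19, 16]

[24, 14, 18, 19, 16]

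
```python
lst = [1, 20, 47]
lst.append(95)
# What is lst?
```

[1, 20, 47, 95]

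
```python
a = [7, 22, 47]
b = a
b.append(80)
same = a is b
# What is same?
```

After line 1: a = [7, 22, 47]
After line 2 (b = a is an alias, same object): a = [7, 22, 47], b = [7, 22, 47]
After line 3 (b.append mutates the shared list): a = [7, 22, 47, 80], b = [7, 22, 47, 80]
After line 4 (same = a is b; same object -> True): same = True

True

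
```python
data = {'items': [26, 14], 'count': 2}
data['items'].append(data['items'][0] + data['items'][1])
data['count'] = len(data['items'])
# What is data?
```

After line 1: data = {'items': [26, 14], 'count': 2}
After line 2 (append 26 + 14 = 40): data = {'items': [26, 14, 40], 'count': 2}
After line 3 (count = len(items) = 3): data = {'items': [26, 14, 40], 'count': 3}

{'items': [26, 14, 40], 'count': 3}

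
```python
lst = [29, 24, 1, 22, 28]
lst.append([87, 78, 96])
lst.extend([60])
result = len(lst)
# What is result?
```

After line 1: lst = [29, 24, 1, 22, 28]
After line 2 (append adds [87, 78, 96] as single element): lst = [29, 24, 1, 22, 28, [87, 78, 96]]
After line 3 (extend unpacks [60], adds 60): lst = [29, 24, 1, 22, 28, [87, 78, 96], 60]
After line 4: result = len(lst) = 7

7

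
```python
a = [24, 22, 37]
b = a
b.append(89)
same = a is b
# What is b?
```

After line 1: a = [24, 22, 37]
After line 2 (b = a is an alias, same object): a = [24, 22, 37], b = [24, 22, 37]
After line 3 (b.append mutates the shared list): a = [24, 22, 37, 89], b = [24, 22, 37, 89]
After line 4 (same = a is b; same object -> True): same = True

[24, 22, 37, 89]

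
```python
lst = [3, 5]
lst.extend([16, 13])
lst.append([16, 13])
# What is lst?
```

After line 1: lst = [3, 5]
After line 2 (extend unpacks [16, 13]): lst = [3, 5, 16, 13]
After line 3 (append adds [16, 13] as single element): lst = [3, 5, 16, 13, [16, 13]]

[3, 5, 16, 13, [16, 13]]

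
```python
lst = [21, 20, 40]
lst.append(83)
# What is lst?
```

[21, 20, 40, 83]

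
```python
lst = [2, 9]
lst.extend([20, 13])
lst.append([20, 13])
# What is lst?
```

After line 1: lst = [2, 9]
After line 2 (extend unpacks [20, 13]): lst = [2, 9, 20, 13]
After line 3 (append adds [20, 13] as single element): lst = [2, 9, 20, 13, [20, 13]]

[2, 9, 20, 13, [20, 13]]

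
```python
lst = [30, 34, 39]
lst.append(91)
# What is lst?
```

[30, 34, 39, 91]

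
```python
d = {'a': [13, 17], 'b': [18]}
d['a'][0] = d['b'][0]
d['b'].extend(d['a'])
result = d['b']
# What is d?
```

After line 1: d = {'a': [13, 17], 'b': [18]}
After line 2 (a[0] = b[0] = 18): d = {'a': [18, 17], 'b': [18]}
After line 3 (b.extend(a) appends [18, 17]): d = {'a': [18, 17], 'b': [18, 18, 17]}
After line 4: result = d['b'] = [18, 18, 17]

{'a': [18, 17], 'b': [18, 18, 17]}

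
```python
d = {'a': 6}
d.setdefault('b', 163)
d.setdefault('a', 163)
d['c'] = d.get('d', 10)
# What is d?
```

After line 1: d = {'a': 6}
After line 2 (setdefault adds 'b'=163): d = {'a': 6, 'b': 163}
After line 3 (setdefault 'a' no-op, already exists): d = {'a': 6, 'b': 163}
After line 4 (get('d', 10) returns default since 'd' not in d): d = {'a': 6, 'b': 163, 'c': 10}

{'a': 6, 'b': 163, 'c': 10}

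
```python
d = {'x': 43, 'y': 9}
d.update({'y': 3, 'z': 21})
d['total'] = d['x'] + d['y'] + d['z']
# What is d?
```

After line 1: d = {'x': 43, 'y': 9}
After line 2 (y overwritten, z added): d = {'x': 43, 'y': 3, 'z': 21}
After line 3 (total = 43 + 3 + 21 = 67): d = {'x': 43, 'y': 3, 'z': 21, 'total': 67}

{'x': 43, 'y': 3, 'z': 21, 'total': 67}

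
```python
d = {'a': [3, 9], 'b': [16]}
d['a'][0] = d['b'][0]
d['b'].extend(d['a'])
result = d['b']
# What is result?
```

After line 1: d = {'a': [3, 9], 'b': [16]}
After line 2 (a[0] = b[0] = 16): d = {'a': [16, 9], 'b': [16]}
After line 3 (b.extend(a) appends [16, 9]): d = {'a': [16, 9], 'b': [16, 16, 9]}
After line 4: result = d['b'] = [16, 16, 9]

[16, 16, 9]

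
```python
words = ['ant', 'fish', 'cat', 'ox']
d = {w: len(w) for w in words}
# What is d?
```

{'ant': 3, 'fish': 4, 'cat': 3, 'ox': 2}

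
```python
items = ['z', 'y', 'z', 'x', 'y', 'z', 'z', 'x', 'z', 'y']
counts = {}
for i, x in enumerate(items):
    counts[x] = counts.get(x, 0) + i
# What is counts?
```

Initial: counts = {}, items = ['z', 'y', 'z', 'x', 'y', 'z', 'z', 'x', 'z', 'y']
i=0, x='z': counts = {'z': 0}
i=1, x='y': counts = {'z': 0, 'y': 1}
i=2, x='z': counts = {'z': 2, 'y': 1}
i=3, x='x': counts = {'z': 2, 'y': 1, 'x': 3}
i=4, x='y': counts = {'z': 2, 'y': 5, 'x': 3}
i=5, x='z': counts = {'z': 7, 'y': 5, 'x': 3}
i=6, x='z': counts = {'z': 13, 'y': 5, 'x': 3}
i=7, x='x': counts = {'z': 13, 'y': 5, 'x': 10}
i=8, x='z': counts = {'z': 21, 'y': 5, 'x': 10}
i=9, x='y': counts = {'z': 21, 'y': 14, 'x': 10}

{'z': 21, 'y': 14, 'x': 10}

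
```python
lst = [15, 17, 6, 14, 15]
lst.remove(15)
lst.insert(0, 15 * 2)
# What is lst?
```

After line 1: lst = [15, 17, 6, 14, 15]
After line 2 (remove first 15): lst = [17, 6, 14, 15]
After line 3 (insert 30 at index 0): lst = [30, 17, 6, 14, 15]

[30, 17, 6, 14, 15]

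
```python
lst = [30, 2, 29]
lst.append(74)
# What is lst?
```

[30, 2, 29, 74]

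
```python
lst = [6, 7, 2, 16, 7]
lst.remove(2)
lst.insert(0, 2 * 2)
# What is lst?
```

After line 1: lst = [6, 7, 2, 16, 7]
After line 2 (remove first 2): lst = [6, 7, 16, 7]
After line 3 (insert 4 at index 0): lst = [4, 6, 7, 16, 7]

[4, 6, 7, 16, 7]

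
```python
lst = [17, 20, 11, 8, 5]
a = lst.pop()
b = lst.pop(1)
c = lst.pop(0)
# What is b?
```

After line 1: lst = [17, 20, 11, 8, 5]
After line 2 (pop() -> a = 5): lst = [17, 20, 11, 8]
After line 3 (pop(1) -> b = 20): lst = [17, 11, 8]
After line 4 (pop(0) -> c = 17): lst = [11, 8]

20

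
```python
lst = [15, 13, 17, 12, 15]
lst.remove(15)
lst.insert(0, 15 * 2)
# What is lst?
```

After line 1: lst = [15, 13, 17, 12, 15]
After line 2 (remove first 15): lst = [13, 17, 12, 15]
After line 3 (insert 30 at index 0): lst = [30, 13, 17, 12, 15]

[30, 13, 17, 12, 15]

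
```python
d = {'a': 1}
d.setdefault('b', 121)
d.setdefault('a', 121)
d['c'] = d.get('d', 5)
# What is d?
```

After line 1: d = {'a': 1}
After line 2 (setdefault adds 'b'=121): d = {'a': 1, 'b': 121}
After line 3 (setdefault 'a' no-op, already exists): d = {'a': 1, 'b': 121}
After line 4 (get('d', 5) returns default since 'd' not in d): d = {'a': 1, 'b': 121, 'c': 5}

{'a': 1, 'b': 121, 'c': 5}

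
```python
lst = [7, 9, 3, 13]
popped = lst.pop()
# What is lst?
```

[7, 9, 3]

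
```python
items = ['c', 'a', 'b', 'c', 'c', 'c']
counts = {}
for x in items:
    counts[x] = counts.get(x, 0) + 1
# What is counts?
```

Initial: counts = {}, items = ['c', 'a', 'b', 'c', 'c', 'c']
See 'c': counts = {'c': 1}
See 'a': counts = {'c': 1, 'a': 1}
See 'b': counts = {'c': 1, 'a': 1, 'b': 1}
See 'c': counts = {'c': 2, 'a': 1, 'b': 1}
See 'c': counts = {'c': 3, 'a': 1, 'b': 1}
See 'c': counts = {'c': 4, 'a': 1, 'b': 1}

{'c': 4, 'a': 1, 'b': 1}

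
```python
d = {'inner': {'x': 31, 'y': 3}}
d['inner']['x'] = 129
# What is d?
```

After line 1: d = {'inner': {'x': 31, 'y': 3}}
After line 2 (inner x overwritten): d = {'inner': {'x': 129, 'y': 3}}

{'inner': {'x': 129, 'y': 3}}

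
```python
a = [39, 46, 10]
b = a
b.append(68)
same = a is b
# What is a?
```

After line 1: a = [39, 46, 10]
After line 2 (b = a is an alias, same object): a = [39, 46, 10], b = [39, 46, 10]
After line 3 (b.append mutates the shared list): a = [39, 46, 10, 68], b = [39, 46, 10, 68]
After line 4 (same = a is b; same object -> True): same = True

[39, 46, 10, 68]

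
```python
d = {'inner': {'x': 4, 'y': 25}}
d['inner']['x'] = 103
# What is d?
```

After line 1: d = {'inner': {'x': 4, 'y': 25}}
After line 2 (inner x overwritten): d = {'inner': {'x': 103, 'y': 25}}

{'inner': {'x': 103, 'y': 25}}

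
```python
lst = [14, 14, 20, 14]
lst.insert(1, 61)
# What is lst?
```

[14, 61, 14, 20, 14]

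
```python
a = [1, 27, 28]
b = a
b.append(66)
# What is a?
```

After line 1: a = [1, 27, 28]
After line 2 (b = a is an alias, same object): a = [1, 27, 28], b = [1, 27, 28]
After line 3 (b.append mutates the shared list): a = [1, 27, 28, 66], b = [1, 27, 28, 66]

[1, 27, 28, 66]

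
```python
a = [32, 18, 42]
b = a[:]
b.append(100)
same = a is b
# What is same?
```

After line 1: a = [32, 18, 42]
After line 2 (b = a[:] is a shallow copy, new object): a = [32, 18, 42], b = [32, 18, 42]
After line 3 (append only mutates b): a = [32, 18, 42], b = [32, 18, 42, 100]
After line 4 (same = a is b; different objects -> False): same = False

False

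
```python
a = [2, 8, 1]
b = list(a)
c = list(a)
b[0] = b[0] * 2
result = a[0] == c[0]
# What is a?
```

After line 1: a = [2, 8, 1]
After line 2 (b = list(a), copy): a = [2, 8, 1], b = [2, 8, 1]
After line 3 (c = list(a) is a copy, new object): c = [2, 8, 1]
After line 4 (b[0] = 2 * 2 = 4; only b mutates (copy)): a = [2, 8, 1], b = [4, 8, 1], c = [2, 8, 1]
After line 5 (a[0] = 2, c[0] = 2; result = True)

[2, 8, 1]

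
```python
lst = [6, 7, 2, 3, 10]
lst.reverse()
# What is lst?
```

[10, 3, 2, 7, 6]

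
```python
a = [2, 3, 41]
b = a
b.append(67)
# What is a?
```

After line 1: a = [2, 3, 41]
After line 2 (b = a is an alias, same object): a = [2, 3, 41], b = [2, 3, 41]
After line 3 (b.append mutates the shared list): a = [2, 3, 41, 67], b = [2, 3, 41, 67]

[2, 3, 41, 67]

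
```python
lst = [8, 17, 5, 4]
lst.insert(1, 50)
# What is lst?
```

[8, 50, 17, 5, 4]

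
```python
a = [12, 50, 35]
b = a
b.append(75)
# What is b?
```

After line 1: a = [12, 50, 35]
After line 2 (b = a is an alias, same object): a = [12, 50, 35], b = [12, 50, 35]
After line 3 (b.append mutates the shared list): a = [12, 50, 35, 75], b = [12, 50, 35, 75]

[12, 50, 35, 75]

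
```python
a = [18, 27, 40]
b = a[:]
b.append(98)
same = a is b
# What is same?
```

After line 1: a = [18, 27, 40]
After line 2 (b = a[:] is a shallow copy, new object): a = [18, 27, 40], b = [18, 27, 40]
After line 3 (append only mutates b): a = [18, 27, 40], b = [18, 27, 40, 98]
After line 4 (same = a is b; different objects -> False): same = False

False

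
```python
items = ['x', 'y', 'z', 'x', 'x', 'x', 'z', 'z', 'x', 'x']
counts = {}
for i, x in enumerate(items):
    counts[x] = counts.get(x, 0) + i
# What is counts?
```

Initial: counts = {}, items = ['x', 'y', 'z', 'x', 'x', 'x', 'z', 'z', 'x', 'x']
i=0, x='x': counts = {'x': 0}
i=1, x='y': counts = {'x': 0, 'y': 1}
i=2, x='z': counts = {'x': 0, 'y': 1, 'z': 2}
i=3, x='x': counts = {'x': 3, 'y': 1, 'z': 2}
i=4, x='x': counts = {'x': 7, 'y': 1, 'z': 2}
i=5, x='x': counts = {'x': 12, 'y': 1, 'z': 2}
i=6, x='z': counts = {'x': 12, 'y': 1, 'z': 8}
i=7, x='z': counts = {'x': 12, 'y': 1, 'z': 15}
i=8, x='x': counts = {'x': 20, 'y': 1, 'z': 15}
i=9, x='x': counts = {'x': 29, 'y': 1, 'z': 15}

{'x': 29, 'y': 1, 'z': 15}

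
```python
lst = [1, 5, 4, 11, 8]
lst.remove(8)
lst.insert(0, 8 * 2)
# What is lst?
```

After line 1: lst = [1, 5, 4, 11, 8]
After line 2 (remove first 8): lst = [1, 5, 4, 11]
After line 3 (insert 16 at index 0): lst = [16, 1, 5, 4, 11]

[16, 1, 5, 4, 11]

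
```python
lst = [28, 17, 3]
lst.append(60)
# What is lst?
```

[28, 17, 3, 60]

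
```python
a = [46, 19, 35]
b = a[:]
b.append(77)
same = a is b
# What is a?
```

After line 1: a = [46, 19, 35]
After line 2 (b = a[:] is a shallow copy, new object): a = [46, 19, 35], b = [46, 19, 35]
After line 3 (append only mutates b): a = [46, 19, 35], b = [46, 19, 35, 77]
After line 4 (same = a is b; different objects -> False): same = False

[46, 19, 35]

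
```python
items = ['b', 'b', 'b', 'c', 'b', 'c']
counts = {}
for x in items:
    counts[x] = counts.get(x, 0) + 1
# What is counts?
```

Initial: counts = {}, items = ['b', 'b', 'b', 'c', 'b', 'c']
See 'b': counts = {'b': 1}
See 'b': counts = {'b': 2}
See 'b': counts = {'b': 3}
See 'c': counts = {'b': 3, 'c': 1}
See 'b': counts = {'b': 4, 'c': 1}
See 'c': counts = {'b': 4, 'c': 2}

{'b': 4, 'c': 2}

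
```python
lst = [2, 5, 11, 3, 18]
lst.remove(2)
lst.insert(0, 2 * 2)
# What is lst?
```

After line 1: lst = [2, 5, 11, 3, 18]
After line 2 (remove first 2): lst = [5, 11, 3, 18]
After line 3 (insert 4 at index 0): lst = [4, 5, 11, 3, 18]

[4, 5, 11, 3, 18]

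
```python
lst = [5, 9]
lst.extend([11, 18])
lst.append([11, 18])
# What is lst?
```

After line 1: lst = [5, 9]
After line 2 (extend unpacks [11, 18]): lst = [5, 9, 11, 18]
After line 3 (append adds [11, 18] as single element): lst = [5, 9, 11, 18, [11, 18]]

[5, 9, 11, 18, [11, 18]]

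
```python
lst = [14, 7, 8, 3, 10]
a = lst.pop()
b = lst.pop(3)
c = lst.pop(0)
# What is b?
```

After line 1: lst = [14, 7, 8, 3, 10]
After line 2 (pop() -> a = 10): lst = [14, 7, 8, 3]
After line 3 (pop(3) -> b = 3): lst = [14, 7, 8]
After line 4 (pop(0) -> c = 14): lst = [7, 8]

3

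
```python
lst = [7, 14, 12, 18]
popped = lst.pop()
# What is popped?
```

18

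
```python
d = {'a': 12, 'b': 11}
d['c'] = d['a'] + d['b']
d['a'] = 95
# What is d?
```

After line 1: d = {'a': 12, 'b': 11}
After line 2 (d['c'] = 12 + 11): d = {'a': 12, 'b': 11, 'c': 23}
After line 3: d = {'a': 95, 'b': 11, 'c': 23}

{'a': 95, 'b': 11, 'c': 23}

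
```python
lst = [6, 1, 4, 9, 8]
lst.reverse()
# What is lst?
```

[8, 9, 4, 1, 6]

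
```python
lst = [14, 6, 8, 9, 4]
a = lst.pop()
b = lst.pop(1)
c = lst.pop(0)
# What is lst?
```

After line 1: lst = [14, 6, 8, 9, 4]
After line 2 (pop() -> a = 4): lst = [14, 6, 8, 9]
After line 3 (pop(1) -> b = 6): lst = [14, 8, 9]
After line 4 (pop(0) -> c = 14): lst = [8, 9]

[8, 9]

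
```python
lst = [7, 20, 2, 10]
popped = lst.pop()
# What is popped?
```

10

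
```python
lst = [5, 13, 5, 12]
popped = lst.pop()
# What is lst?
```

[5, 13, 5]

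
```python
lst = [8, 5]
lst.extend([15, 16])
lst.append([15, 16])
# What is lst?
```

After line 1: lst = [8, 5]
After line 2 (extend unpacks [15, 16]): lst = [8, 5, 15, 16]
After line 3 (append adds [15, 16] as single element): lst = [8, 5, 15, 16, [15, 16]]

[8, 5, 15, 16, [15, 16]]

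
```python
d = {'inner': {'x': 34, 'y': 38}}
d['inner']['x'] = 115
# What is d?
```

After line 1: d = {'inner': {'x': 34, 'y': 38}}
After line 2 (inner x overwritten): d = {'inner': {'x': 115, 'y': 38}}

{'inner': {'x': 115, 'y': 38}}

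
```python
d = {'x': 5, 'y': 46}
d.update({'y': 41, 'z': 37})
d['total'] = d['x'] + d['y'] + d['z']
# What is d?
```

After line 1: d = {'x': 5, 'y': 46}
After line 2 (y overwritten, z added): d = {'x': 5, 'y': 41, 'z': 37}
After line 3 (total = 5 + 41 + 37 = 83): d = {'x': 5, 'y': 41, 'z': 37, 'total': 83}

{'x': 5, 'y': 41, 'z': 37, 'total': 83}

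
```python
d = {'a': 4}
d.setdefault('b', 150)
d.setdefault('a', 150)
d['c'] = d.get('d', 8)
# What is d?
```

After line 1: d = {'a': 4}
After line 2 (setdefault adds 'b'=150): d = {'a': 4, 'b': 150}
After line 3 (setdefault 'a' no-op, already exists): d = {'a': 4, 'b': 150}
After line 4 (get('d', 8) returns default since 'd' not in d): d = {'a': 4, 'b': 150, 'c': 8}

{'a': 4, 'b': 150, 'c': 8}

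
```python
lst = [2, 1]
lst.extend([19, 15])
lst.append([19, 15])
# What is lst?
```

After line 1: lst = [2, 1]
After line 2 (extend unpacks [19, 15]): lst = [2, 1, 19, 15]
After line 3 (append adds [19, 15] as single element): lst = [2, 1, 19, 15, [19, 15]]

[2, 1, 19, 15, [19, 15]]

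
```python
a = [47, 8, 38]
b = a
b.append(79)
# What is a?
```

After line 1: a = [47, 8, 38]
After line 2 (b = a is an alias, same object): a = [47, 8, 38], b = [47, 8, 38]
After line 3 (b.append mutates the shared list): a = [47, 8, 38, 79], b = [47, 8, 38, 79]

[47, 8, 38, 79]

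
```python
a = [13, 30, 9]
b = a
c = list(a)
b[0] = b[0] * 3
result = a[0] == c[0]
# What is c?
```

After line 1: a = [13, 30, 9]
After line 2 (b = a, alias): a = [13, 30, 9], b = [13, 30, 9]
After line 3 (c = list(a) is a copy, new object): c = [13, 30, 9]
After line 4 (b[0] = 13 * 3 = 39; mutates shared a/b): a = b = [39, 30, 9], c = [13, 30, 9]
After line 5 (a[0] = 39, c[0] = 13; result = False)

[13, 30, 9]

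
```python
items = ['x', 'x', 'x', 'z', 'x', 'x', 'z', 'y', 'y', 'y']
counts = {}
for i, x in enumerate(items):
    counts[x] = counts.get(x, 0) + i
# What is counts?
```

Initial: counts = {}, items = ['x', 'x', 'x', 'z', 'x', 'x', 'z', 'y', 'y', 'y']
i=0, x='x': counts = {'x': 0}
i=1, x='x': counts = {'x': 1}
i=2, x='x': counts = {'x': 3}
i=3, x='z': counts = {'x': 3, 'z': 3}
i=4, x='x': counts = {'x': 7, 'z': 3}
i=5, x='x': counts = {'x': 12, 'z': 3}
i=6, x='z': counts = {'x': 12, 'z': 9}
i=7, x='y': counts = {'x': 12, 'z': 9, 'y': 7}
i=8, x='y': counts = {'x': 12, 'z': 9, 'y': 15}
i=9, x='y': counts = {'x': 12, 'z': 9, 'y': 24}

{'x': 12, 'z': 9, 'y': 24}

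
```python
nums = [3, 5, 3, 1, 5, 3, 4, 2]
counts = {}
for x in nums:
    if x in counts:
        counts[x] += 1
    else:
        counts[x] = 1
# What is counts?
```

Initial: counts = {}, nums = [3, 5, 3, 1, 5, 3, 4, 2]
See 3: counts = {3: 1}
See 5: counts = {3: 1, 5: 1}
See 3: counts = {3: 2, 5: 1}
See 1: counts = {3: 2, 5: 1, 1: 1}
See 5: counts = {3: 2, 5: 2, 1: 1}
See 3: counts = {3: 3, 5: 2, 1: 1}
See 4: counts = {3: 3, 5: 2, 1: 1, 4: 1}
See 2: counts = {3: 3, 5: 2, 1: 1, 4: 1, 2: 1}

{3: 3, 5: 2, 1: 1, 4: 1, 2: 1}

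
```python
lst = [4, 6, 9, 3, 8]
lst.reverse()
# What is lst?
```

[8, 3, 9, 6, 4]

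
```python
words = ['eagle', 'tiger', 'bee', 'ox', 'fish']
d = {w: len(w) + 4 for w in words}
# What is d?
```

{'eagle': 9, 'tiger': 9, 'bee': 7, 'ox': 6, 'fish': 8}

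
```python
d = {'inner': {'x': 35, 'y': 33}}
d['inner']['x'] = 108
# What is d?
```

After line 1: d = {'inner': {'x': 35, 'y': 33}}
After line 2 (inner x overwritten): d = {'inner': {'x': 108, 'y': 33}}

{'inner': {'x': 108, 'y': 33}}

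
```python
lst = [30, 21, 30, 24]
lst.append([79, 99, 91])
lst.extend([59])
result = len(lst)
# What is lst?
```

After line 1: lst = [30, 21, 30, 24]
After line 2 (append adds [79, 99, 91] as single element): lst = [30, 21, 30, 24, [79, 99, 91]]
After line 3 (extend unpacks [59], adds 59): lst = [30, 21, 30, 24, [79, 99, 91], 59]
After line 4: result = len(lst) = 6

[30, 21, 30, 24, [79, 99, 91], 59]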